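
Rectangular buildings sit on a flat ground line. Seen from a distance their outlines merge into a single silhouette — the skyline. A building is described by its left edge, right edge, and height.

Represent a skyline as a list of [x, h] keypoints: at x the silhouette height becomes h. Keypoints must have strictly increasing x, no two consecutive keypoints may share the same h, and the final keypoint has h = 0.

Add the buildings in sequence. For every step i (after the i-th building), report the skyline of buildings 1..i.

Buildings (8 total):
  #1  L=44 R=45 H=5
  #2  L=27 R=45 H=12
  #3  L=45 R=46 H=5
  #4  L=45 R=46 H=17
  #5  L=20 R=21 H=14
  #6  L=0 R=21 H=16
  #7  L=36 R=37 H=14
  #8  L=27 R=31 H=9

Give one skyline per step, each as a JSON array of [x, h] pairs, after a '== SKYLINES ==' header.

== SKYLINES ==
[[44,5],[45,0]]
[[27,12],[45,0]]
[[27,12],[45,5],[46,0]]
[[27,12],[45,17],[46,0]]
[[20,14],[21,0],[27,12],[45,17],[46,0]]
[[0,16],[21,0],[27,12],[45,17],[46,0]]
[[0,16],[21,0],[27,12],[36,14],[37,12],[45,17],[46,0]]
[[0,16],[21,0],[27,12],[36,14],[37,12],[45,17],[46,0]]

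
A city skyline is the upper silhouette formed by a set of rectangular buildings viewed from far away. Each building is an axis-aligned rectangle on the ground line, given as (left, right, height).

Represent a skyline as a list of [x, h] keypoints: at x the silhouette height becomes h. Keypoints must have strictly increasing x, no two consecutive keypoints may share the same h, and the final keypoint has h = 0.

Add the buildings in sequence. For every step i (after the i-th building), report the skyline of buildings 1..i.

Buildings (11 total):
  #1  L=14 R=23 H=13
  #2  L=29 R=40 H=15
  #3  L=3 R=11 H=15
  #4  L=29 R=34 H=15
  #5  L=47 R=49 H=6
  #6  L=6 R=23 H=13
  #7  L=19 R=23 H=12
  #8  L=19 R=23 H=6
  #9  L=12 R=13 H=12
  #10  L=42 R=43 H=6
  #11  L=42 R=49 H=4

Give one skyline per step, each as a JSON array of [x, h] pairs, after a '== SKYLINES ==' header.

== SKYLINES ==
[[14,13],[23,0]]
[[14,13],[23,0],[29,15],[40,0]]
[[3,15],[11,0],[14,13],[23,0],[29,15],[40,0]]
[[3,15],[11,0],[14,13],[23,0],[29,15],[40,0]]
[[3,15],[11,0],[14,13],[23,0],[29,15],[40,0],[47,6],[49,0]]
[[3,15],[11,13],[23,0],[29,15],[40,0],[47,6],[49,0]]
[[3,15],[11,13],[23,0],[29,15],[40,0],[47,6],[49,0]]
[[3,15],[11,13],[23,0],[29,15],[40,0],[47,6],[49,0]]
[[3,15],[11,13],[23,0],[29,15],[40,0],[47,6],[49,0]]
[[3,15],[11,13],[23,0],[29,15],[40,0],[42,6],[43,0],[47,6],[49,0]]
[[3,15],[11,13],[23,0],[29,15],[40,0],[42,6],[43,4],[47,6],[49,0]]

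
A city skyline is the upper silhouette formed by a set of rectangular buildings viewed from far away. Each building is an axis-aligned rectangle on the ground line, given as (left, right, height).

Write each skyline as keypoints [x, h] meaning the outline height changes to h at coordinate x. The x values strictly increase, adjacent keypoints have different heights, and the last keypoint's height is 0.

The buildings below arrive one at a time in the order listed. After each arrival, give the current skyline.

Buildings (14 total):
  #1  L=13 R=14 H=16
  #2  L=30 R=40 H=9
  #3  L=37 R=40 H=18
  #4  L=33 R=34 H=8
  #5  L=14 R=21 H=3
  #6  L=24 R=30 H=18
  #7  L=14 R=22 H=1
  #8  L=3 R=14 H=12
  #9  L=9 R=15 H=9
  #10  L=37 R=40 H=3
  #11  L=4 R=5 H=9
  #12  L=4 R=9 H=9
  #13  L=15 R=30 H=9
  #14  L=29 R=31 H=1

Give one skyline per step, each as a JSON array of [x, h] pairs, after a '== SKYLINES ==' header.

== SKYLINES ==
[[13,16],[14,0]]
[[13,16],[14,0],[30,9],[40,0]]
[[13,16],[14,0],[30,9],[37,18],[40,0]]
[[13,16],[14,0],[30,9],[37,18],[40,0]]
[[13,16],[14,3],[21,0],[30,9],[37,18],[40,0]]
[[13,16],[14,3],[21,0],[24,18],[30,9],[37,18],[40,0]]
[[13,16],[14,3],[21,1],[22,0],[24,18],[30,9],[37,18],[40,0]]
[[3,12],[13,16],[14,3],[21,1],[22,0],[24,18],[30,9],[37,18],[40,0]]
[[3,12],[13,16],[14,9],[15,3],[21,1],[22,0],[24,18],[30,9],[37,18],[40,0]]
[[3,12],[13,16],[14,9],[15,3],[21,1],[22,0],[24,18],[30,9],[37,18],[40,0]]
[[3,12],[13,16],[14,9],[15,3],[21,1],[22,0],[24,18],[30,9],[37,18],[40,0]]
[[3,12],[13,16],[14,9],[15,3],[21,1],[22,0],[24,18],[30,9],[37,18],[40,0]]
[[3,12],[13,16],[14,9],[24,18],[30,9],[37,18],[40,0]]
[[3,12],[13,16],[14,9],[24,18],[30,9],[37,18],[40,0]]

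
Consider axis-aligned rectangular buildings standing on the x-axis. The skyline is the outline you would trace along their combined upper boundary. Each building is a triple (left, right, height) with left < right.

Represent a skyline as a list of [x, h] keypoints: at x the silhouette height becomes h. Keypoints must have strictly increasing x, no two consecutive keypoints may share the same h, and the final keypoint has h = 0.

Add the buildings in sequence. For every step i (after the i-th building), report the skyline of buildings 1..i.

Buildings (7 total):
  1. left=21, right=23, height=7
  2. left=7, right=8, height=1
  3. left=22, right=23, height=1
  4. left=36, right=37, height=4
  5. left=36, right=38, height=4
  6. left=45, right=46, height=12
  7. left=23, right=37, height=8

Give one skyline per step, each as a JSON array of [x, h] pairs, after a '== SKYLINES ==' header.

== SKYLINES ==
[[21,7],[23,0]]
[[7,1],[8,0],[21,7],[23,0]]
[[7,1],[8,0],[21,7],[23,0]]
[[7,1],[8,0],[21,7],[23,0],[36,4],[37,0]]
[[7,1],[8,0],[21,7],[23,0],[36,4],[38,0]]
[[7,1],[8,0],[21,7],[23,0],[36,4],[38,0],[45,12],[46,0]]
[[7,1],[8,0],[21,7],[23,8],[37,4],[38,0],[45,12],[46,0]]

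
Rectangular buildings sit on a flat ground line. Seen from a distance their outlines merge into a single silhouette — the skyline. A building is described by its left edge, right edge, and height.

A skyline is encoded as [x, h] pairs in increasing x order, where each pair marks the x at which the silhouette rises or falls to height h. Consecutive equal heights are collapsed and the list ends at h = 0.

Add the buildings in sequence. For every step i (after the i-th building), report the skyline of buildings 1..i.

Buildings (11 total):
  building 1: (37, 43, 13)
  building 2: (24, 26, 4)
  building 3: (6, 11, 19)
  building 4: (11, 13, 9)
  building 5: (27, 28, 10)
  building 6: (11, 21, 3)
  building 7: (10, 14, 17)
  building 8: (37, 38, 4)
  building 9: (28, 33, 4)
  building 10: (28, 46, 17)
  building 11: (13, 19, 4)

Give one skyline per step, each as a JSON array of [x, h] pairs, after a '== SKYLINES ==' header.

== SKYLINES ==
[[37,13],[43,0]]
[[24,4],[26,0],[37,13],[43,0]]
[[6,19],[11,0],[24,4],[26,0],[37,13],[43,0]]
[[6,19],[11,9],[13,0],[24,4],[26,0],[37,13],[43,0]]
[[6,19],[11,9],[13,0],[24,4],[26,0],[27,10],[28,0],[37,13],[43,0]]
[[6,19],[11,9],[13,3],[21,0],[24,4],[26,0],[27,10],[28,0],[37,13],[43,0]]
[[6,19],[11,17],[14,3],[21,0],[24,4],[26,0],[27,10],[28,0],[37,13],[43,0]]
[[6,19],[11,17],[14,3],[21,0],[24,4],[26,0],[27,10],[28,0],[37,13],[43,0]]
[[6,19],[11,17],[14,3],[21,0],[24,4],[26,0],[27,10],[28,4],[33,0],[37,13],[43,0]]
[[6,19],[11,17],[14,3],[21,0],[24,4],[26,0],[27,10],[28,17],[46,0]]
[[6,19],[11,17],[14,4],[19,3],[21,0],[24,4],[26,0],[27,10],[28,17],[46,0]]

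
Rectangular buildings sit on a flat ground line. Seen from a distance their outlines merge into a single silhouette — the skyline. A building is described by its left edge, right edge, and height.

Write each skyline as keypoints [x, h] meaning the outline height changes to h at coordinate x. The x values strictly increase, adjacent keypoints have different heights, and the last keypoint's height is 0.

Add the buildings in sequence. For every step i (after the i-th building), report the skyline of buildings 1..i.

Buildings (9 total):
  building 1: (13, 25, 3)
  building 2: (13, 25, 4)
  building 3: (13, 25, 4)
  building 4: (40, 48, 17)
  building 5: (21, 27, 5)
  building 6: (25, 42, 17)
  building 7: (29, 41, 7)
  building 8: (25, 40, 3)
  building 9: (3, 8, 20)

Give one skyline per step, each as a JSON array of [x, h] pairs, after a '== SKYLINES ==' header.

== SKYLINES ==
[[13,3],[25,0]]
[[13,4],[25,0]]
[[13,4],[25,0]]
[[13,4],[25,0],[40,17],[48,0]]
[[13,4],[21,5],[27,0],[40,17],[48,0]]
[[13,4],[21,5],[25,17],[48,0]]
[[13,4],[21,5],[25,17],[48,0]]
[[13,4],[21,5],[25,17],[48,0]]
[[3,20],[8,0],[13,4],[21,5],[25,17],[48,0]]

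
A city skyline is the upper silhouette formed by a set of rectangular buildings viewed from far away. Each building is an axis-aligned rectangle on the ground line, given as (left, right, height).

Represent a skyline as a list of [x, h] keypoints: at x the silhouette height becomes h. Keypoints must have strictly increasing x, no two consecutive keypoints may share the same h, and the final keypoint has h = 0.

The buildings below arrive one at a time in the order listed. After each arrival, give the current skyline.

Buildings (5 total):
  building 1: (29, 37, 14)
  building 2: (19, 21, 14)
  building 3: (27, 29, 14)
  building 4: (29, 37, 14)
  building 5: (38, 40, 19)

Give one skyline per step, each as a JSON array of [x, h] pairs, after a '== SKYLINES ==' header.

== SKYLINES ==
[[29,14],[37,0]]
[[19,14],[21,0],[29,14],[37,0]]
[[19,14],[21,0],[27,14],[37,0]]
[[19,14],[21,0],[27,14],[37,0]]
[[19,14],[21,0],[27,14],[37,0],[38,19],[40,0]]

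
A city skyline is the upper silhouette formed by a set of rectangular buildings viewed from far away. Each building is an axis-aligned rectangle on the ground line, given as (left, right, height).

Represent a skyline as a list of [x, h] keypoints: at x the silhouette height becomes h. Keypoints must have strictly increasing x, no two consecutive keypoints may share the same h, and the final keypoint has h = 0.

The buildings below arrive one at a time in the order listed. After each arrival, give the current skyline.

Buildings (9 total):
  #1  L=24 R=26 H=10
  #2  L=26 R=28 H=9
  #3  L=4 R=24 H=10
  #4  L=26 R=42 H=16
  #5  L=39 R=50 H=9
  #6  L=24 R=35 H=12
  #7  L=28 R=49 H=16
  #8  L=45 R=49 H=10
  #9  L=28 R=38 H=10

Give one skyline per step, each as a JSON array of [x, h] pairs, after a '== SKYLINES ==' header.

== SKYLINES ==
[[24,10],[26,0]]
[[24,10],[26,9],[28,0]]
[[4,10],[26,9],[28,0]]
[[4,10],[26,16],[42,0]]
[[4,10],[26,16],[42,9],[50,0]]
[[4,10],[24,12],[26,16],[42,9],[50,0]]
[[4,10],[24,12],[26,16],[49,9],[50,0]]
[[4,10],[24,12],[26,16],[49,9],[50,0]]
[[4,10],[24,12],[26,16],[49,9],[50,0]]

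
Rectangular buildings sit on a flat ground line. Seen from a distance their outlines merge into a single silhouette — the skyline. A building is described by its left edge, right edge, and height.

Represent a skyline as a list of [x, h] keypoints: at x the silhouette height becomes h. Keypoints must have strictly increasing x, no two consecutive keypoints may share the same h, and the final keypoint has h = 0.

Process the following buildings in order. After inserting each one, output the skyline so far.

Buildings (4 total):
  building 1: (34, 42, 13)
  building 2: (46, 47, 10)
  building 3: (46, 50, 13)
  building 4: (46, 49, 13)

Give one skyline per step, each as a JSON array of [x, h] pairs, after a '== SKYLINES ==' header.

== SKYLINES ==
[[34,13],[42,0]]
[[34,13],[42,0],[46,10],[47,0]]
[[34,13],[42,0],[46,13],[50,0]]
[[34,13],[42,0],[46,13],[50,0]]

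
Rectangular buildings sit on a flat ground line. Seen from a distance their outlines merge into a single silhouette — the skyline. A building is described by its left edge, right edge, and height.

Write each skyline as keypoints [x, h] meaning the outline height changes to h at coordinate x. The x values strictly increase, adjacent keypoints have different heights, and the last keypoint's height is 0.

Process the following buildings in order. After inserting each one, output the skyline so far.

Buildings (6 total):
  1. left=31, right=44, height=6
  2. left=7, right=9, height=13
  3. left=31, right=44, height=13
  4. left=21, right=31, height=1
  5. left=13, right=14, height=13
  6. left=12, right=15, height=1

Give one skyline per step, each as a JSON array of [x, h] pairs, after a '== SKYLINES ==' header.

== SKYLINES ==
[[31,6],[44,0]]
[[7,13],[9,0],[31,6],[44,0]]
[[7,13],[9,0],[31,13],[44,0]]
[[7,13],[9,0],[21,1],[31,13],[44,0]]
[[7,13],[9,0],[13,13],[14,0],[21,1],[31,13],[44,0]]
[[7,13],[9,0],[12,1],[13,13],[14,1],[15,0],[21,1],[31,13],[44,0]]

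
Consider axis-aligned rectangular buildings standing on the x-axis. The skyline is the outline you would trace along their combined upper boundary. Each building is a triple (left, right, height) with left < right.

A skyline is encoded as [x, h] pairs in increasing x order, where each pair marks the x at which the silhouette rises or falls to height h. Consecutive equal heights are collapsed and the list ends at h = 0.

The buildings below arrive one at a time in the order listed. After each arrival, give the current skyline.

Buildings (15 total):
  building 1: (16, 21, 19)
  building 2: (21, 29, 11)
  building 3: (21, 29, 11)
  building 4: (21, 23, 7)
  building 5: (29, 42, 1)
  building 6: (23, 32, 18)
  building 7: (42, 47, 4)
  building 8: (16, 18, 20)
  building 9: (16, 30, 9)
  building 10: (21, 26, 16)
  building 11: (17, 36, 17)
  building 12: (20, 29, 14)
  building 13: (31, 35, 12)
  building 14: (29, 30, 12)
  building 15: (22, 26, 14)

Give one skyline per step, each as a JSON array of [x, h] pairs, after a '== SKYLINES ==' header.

== SKYLINES ==
[[16,19],[21,0]]
[[16,19],[21,11],[29,0]]
[[16,19],[21,11],[29,0]]
[[16,19],[21,11],[29,0]]
[[16,19],[21,11],[29,1],[42,0]]
[[16,19],[21,11],[23,18],[32,1],[42,0]]
[[16,19],[21,11],[23,18],[32,1],[42,4],[47,0]]
[[16,20],[18,19],[21,11],[23,18],[32,1],[42,4],[47,0]]
[[16,20],[18,19],[21,11],[23,18],[32,1],[42,4],[47,0]]
[[16,20],[18,19],[21,16],[23,18],[32,1],[42,4],[47,0]]
[[16,20],[18,19],[21,17],[23,18],[32,17],[36,1],[42,4],[47,0]]
[[16,20],[18,19],[21,17],[23,18],[32,17],[36,1],[42,4],[47,0]]
[[16,20],[18,19],[21,17],[23,18],[32,17],[36,1],[42,4],[47,0]]
[[16,20],[18,19],[21,17],[23,18],[32,17],[36,1],[42,4],[47,0]]
[[16,20],[18,19],[21,17],[23,18],[32,17],[36,1],[42,4],[47,0]]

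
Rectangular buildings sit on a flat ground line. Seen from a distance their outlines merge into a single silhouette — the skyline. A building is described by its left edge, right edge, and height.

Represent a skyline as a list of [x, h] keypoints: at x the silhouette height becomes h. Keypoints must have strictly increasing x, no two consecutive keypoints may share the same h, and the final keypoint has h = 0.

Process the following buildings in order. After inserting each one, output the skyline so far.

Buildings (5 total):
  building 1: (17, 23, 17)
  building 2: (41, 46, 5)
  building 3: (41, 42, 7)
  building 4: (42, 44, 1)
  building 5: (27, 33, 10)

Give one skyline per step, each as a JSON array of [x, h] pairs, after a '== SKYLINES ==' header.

== SKYLINES ==
[[17,17],[23,0]]
[[17,17],[23,0],[41,5],[46,0]]
[[17,17],[23,0],[41,7],[42,5],[46,0]]
[[17,17],[23,0],[41,7],[42,5],[46,0]]
[[17,17],[23,0],[27,10],[33,0],[41,7],[42,5],[46,0]]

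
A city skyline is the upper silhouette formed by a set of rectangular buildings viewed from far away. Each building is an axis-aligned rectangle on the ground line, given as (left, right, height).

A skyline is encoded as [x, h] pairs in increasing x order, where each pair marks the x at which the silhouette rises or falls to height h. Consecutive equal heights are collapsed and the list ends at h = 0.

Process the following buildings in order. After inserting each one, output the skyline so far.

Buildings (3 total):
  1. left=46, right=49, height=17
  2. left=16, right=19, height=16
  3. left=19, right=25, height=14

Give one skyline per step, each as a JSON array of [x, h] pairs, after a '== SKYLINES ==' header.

== SKYLINES ==
[[46,17],[49,0]]
[[16,16],[19,0],[46,17],[49,0]]
[[16,16],[19,14],[25,0],[46,17],[49,0]]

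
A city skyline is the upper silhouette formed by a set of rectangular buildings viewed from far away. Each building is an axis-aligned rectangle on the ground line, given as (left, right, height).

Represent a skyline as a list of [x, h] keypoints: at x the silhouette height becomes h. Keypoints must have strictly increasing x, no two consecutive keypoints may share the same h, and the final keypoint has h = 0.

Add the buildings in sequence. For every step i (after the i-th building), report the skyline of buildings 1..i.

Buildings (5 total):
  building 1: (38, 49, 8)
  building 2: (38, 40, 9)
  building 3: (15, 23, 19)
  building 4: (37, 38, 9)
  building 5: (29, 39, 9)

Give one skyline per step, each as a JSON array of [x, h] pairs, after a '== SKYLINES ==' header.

== SKYLINES ==
[[38,8],[49,0]]
[[38,9],[40,8],[49,0]]
[[15,19],[23,0],[38,9],[40,8],[49,0]]
[[15,19],[23,0],[37,9],[40,8],[49,0]]
[[15,19],[23,0],[29,9],[40,8],[49,0]]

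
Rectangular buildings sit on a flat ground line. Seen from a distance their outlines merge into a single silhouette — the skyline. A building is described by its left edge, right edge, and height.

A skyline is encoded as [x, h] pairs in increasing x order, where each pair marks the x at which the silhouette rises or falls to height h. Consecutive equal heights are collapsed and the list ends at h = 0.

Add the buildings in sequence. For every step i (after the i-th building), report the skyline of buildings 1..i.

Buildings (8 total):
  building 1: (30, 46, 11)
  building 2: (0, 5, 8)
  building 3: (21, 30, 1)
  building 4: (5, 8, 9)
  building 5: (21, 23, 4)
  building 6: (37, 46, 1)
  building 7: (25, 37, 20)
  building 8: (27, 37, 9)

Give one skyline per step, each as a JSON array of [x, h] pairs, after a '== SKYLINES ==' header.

== SKYLINES ==
[[30,11],[46,0]]
[[0,8],[5,0],[30,11],[46,0]]
[[0,8],[5,0],[21,1],[30,11],[46,0]]
[[0,8],[5,9],[8,0],[21,1],[30,11],[46,0]]
[[0,8],[5,9],[8,0],[21,4],[23,1],[30,11],[46,0]]
[[0,8],[5,9],[8,0],[21,4],[23,1],[30,11],[46,0]]
[[0,8],[5,9],[8,0],[21,4],[23,1],[25,20],[37,11],[46,0]]
[[0,8],[5,9],[8,0],[21,4],[23,1],[25,20],[37,11],[46,0]]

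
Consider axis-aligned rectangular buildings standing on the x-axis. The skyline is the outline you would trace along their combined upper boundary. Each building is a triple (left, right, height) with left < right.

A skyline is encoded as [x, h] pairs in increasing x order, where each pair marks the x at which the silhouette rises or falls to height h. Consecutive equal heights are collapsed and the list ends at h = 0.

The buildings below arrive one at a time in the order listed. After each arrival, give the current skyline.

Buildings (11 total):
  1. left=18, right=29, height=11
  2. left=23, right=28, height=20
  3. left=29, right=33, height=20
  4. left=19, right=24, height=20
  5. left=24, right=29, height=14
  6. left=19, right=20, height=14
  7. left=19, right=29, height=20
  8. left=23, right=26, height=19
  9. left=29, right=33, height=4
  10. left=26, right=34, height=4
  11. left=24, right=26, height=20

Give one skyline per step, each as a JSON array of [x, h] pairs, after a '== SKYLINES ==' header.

== SKYLINES ==
[[18,11],[29,0]]
[[18,11],[23,20],[28,11],[29,0]]
[[18,11],[23,20],[28,11],[29,20],[33,0]]
[[18,11],[19,20],[28,11],[29,20],[33,0]]
[[18,11],[19,20],[28,14],[29,20],[33,0]]
[[18,11],[19,20],[28,14],[29,20],[33,0]]
[[18,11],[19,20],[33,0]]
[[18,11],[19,20],[33,0]]
[[18,11],[19,20],[33,0]]
[[18,11],[19,20],[33,4],[34,0]]
[[18,11],[19,20],[33,4],[34,0]]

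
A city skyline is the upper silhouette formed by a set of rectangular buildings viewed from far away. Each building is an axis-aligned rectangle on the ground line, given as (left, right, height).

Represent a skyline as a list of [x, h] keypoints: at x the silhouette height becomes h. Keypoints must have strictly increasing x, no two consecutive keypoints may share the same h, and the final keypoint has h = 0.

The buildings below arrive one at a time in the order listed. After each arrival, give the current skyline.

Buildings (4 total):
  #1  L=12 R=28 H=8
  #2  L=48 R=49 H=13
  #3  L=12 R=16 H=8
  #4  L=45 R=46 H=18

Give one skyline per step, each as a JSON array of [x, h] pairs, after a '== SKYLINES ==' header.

== SKYLINES ==
[[12,8],[28,0]]
[[12,8],[28,0],[48,13],[49,0]]
[[12,8],[28,0],[48,13],[49,0]]
[[12,8],[28,0],[45,18],[46,0],[48,13],[49,0]]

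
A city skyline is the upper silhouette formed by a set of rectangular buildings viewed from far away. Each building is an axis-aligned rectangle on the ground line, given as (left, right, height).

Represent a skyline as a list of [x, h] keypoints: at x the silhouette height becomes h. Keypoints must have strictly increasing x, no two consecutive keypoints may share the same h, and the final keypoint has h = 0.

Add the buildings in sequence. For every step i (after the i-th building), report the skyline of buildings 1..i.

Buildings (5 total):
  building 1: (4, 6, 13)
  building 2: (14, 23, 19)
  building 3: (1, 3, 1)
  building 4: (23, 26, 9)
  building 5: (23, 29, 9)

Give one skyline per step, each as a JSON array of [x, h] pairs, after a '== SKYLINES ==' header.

== SKYLINES ==
[[4,13],[6,0]]
[[4,13],[6,0],[14,19],[23,0]]
[[1,1],[3,0],[4,13],[6,0],[14,19],[23,0]]
[[1,1],[3,0],[4,13],[6,0],[14,19],[23,9],[26,0]]
[[1,1],[3,0],[4,13],[6,0],[14,19],[23,9],[29,0]]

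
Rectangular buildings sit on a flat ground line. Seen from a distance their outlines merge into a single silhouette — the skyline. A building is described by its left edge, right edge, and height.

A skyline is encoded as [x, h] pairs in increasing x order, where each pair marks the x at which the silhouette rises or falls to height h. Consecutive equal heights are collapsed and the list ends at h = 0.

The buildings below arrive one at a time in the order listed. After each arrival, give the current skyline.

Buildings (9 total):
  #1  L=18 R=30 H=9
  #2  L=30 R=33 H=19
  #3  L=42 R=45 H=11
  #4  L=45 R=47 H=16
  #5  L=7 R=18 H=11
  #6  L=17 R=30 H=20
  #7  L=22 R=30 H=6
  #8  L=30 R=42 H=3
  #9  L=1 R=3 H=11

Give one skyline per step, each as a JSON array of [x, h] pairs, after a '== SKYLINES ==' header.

== SKYLINES ==
[[18,9],[30,0]]
[[18,9],[30,19],[33,0]]
[[18,9],[30,19],[33,0],[42,11],[45,0]]
[[18,9],[30,19],[33,0],[42,11],[45,16],[47,0]]
[[7,11],[18,9],[30,19],[33,0],[42,11],[45,16],[47,0]]
[[7,11],[17,20],[30,19],[33,0],[42,11],[45,16],[47,0]]
[[7,11],[17,20],[30,19],[33,0],[42,11],[45,16],[47,0]]
[[7,11],[17,20],[30,19],[33,3],[42,11],[45,16],[47,0]]
[[1,11],[3,0],[7,11],[17,20],[30,19],[33,3],[42,11],[45,16],[47,0]]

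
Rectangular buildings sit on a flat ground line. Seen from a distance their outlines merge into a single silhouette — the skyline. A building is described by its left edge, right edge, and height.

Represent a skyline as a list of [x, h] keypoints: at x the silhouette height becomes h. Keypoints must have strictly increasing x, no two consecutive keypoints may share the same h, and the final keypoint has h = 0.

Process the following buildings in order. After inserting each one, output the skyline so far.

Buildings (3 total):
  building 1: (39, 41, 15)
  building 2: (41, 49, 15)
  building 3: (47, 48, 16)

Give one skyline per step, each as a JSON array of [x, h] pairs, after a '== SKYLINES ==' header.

== SKYLINES ==
[[39,15],[41,0]]
[[39,15],[49,0]]
[[39,15],[47,16],[48,15],[49,0]]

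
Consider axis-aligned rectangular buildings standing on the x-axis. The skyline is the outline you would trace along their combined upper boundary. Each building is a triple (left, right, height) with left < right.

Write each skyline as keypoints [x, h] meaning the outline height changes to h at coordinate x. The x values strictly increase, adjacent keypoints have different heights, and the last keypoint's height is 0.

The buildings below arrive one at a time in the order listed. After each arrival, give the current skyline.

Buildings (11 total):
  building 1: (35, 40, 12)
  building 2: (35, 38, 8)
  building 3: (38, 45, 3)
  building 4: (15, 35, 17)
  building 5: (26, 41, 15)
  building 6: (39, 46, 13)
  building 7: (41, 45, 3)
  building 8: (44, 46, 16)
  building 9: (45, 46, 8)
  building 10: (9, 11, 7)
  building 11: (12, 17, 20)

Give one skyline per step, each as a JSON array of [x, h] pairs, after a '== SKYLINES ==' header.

== SKYLINES ==
[[35,12],[40,0]]
[[35,12],[40,0]]
[[35,12],[40,3],[45,0]]
[[15,17],[35,12],[40,3],[45,0]]
[[15,17],[35,15],[41,3],[45,0]]
[[15,17],[35,15],[41,13],[46,0]]
[[15,17],[35,15],[41,13],[46,0]]
[[15,17],[35,15],[41,13],[44,16],[46,0]]
[[15,17],[35,15],[41,13],[44,16],[46,0]]
[[9,7],[11,0],[15,17],[35,15],[41,13],[44,16],[46,0]]
[[9,7],[11,0],[12,20],[17,17],[35,15],[41,13],[44,16],[46,0]]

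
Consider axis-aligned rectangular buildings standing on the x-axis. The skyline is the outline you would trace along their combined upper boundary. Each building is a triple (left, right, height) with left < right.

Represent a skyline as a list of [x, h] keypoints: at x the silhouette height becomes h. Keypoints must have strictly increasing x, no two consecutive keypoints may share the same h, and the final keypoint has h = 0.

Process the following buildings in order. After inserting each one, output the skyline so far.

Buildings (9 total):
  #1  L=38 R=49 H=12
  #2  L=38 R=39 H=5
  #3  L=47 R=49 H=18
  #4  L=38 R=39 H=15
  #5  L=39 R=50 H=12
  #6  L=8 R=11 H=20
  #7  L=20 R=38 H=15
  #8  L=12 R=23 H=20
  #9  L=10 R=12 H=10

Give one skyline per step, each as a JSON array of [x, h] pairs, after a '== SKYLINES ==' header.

== SKYLINES ==
[[38,12],[49,0]]
[[38,12],[49,0]]
[[38,12],[47,18],[49,0]]
[[38,15],[39,12],[47,18],[49,0]]
[[38,15],[39,12],[47,18],[49,12],[50,0]]
[[8,20],[11,0],[38,15],[39,12],[47,18],[49,12],[50,0]]
[[8,20],[11,0],[20,15],[39,12],[47,18],[49,12],[50,0]]
[[8,20],[11,0],[12,20],[23,15],[39,12],[47,18],[49,12],[50,0]]
[[8,20],[11,10],[12,20],[23,15],[39,12],[47,18],[49,12],[50,0]]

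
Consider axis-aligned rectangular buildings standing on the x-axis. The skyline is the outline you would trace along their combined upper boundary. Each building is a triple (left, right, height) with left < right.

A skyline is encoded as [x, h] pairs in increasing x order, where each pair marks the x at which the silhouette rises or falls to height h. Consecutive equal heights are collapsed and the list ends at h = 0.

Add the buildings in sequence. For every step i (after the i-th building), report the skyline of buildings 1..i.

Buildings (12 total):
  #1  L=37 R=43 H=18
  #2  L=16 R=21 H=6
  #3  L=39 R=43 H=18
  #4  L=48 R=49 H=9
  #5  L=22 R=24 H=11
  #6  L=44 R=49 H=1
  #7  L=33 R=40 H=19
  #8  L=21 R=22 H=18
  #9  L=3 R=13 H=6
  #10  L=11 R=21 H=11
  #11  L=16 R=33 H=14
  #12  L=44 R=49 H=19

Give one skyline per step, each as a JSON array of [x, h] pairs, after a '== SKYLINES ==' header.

== SKYLINES ==
[[37,18],[43,0]]
[[16,6],[21,0],[37,18],[43,0]]
[[16,6],[21,0],[37,18],[43,0]]
[[16,6],[21,0],[37,18],[43,0],[48,9],[49,0]]
[[16,6],[21,0],[22,11],[24,0],[37,18],[43,0],[48,9],[49,0]]
[[16,6],[21,0],[22,11],[24,0],[37,18],[43,0],[44,1],[48,9],[49,0]]
[[16,6],[21,0],[22,11],[24,0],[33,19],[40,18],[43,0],[44,1],[48,9],[49,0]]
[[16,6],[21,18],[22,11],[24,0],[33,19],[40,18],[43,0],[44,1],[48,9],[49,0]]
[[3,6],[13,0],[16,6],[21,18],[22,11],[24,0],[33,19],[40,18],[43,0],[44,1],[48,9],[49,0]]
[[3,6],[11,11],[21,18],[22,11],[24,0],[33,19],[40,18],[43,0],[44,1],[48,9],[49,0]]
[[3,6],[11,11],[16,14],[21,18],[22,14],[33,19],[40,18],[43,0],[44,1],[48,9],[49,0]]
[[3,6],[11,11],[16,14],[21,18],[22,14],[33,19],[40,18],[43,0],[44,19],[49,0]]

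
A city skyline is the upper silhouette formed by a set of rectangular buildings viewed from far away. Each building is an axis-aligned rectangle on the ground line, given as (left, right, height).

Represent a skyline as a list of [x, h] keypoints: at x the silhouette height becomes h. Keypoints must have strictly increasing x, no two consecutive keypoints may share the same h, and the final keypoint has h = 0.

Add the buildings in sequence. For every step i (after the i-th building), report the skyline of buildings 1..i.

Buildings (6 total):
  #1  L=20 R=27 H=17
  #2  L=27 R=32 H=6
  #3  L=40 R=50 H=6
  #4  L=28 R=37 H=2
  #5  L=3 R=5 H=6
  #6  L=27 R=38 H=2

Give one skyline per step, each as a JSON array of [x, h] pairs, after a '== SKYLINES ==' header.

== SKYLINES ==
[[20,17],[27,0]]
[[20,17],[27,6],[32,0]]
[[20,17],[27,6],[32,0],[40,6],[50,0]]
[[20,17],[27,6],[32,2],[37,0],[40,6],[50,0]]
[[3,6],[5,0],[20,17],[27,6],[32,2],[37,0],[40,6],[50,0]]
[[3,6],[5,0],[20,17],[27,6],[32,2],[38,0],[40,6],[50,0]]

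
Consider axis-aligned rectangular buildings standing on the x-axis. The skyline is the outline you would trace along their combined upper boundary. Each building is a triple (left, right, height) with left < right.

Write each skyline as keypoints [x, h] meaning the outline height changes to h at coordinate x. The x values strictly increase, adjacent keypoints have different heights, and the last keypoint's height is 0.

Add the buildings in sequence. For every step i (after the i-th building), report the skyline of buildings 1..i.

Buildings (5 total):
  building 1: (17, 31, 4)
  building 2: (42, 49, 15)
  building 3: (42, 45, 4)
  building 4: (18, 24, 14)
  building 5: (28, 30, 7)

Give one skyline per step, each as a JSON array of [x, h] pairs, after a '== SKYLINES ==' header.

== SKYLINES ==
[[17,4],[31,0]]
[[17,4],[31,0],[42,15],[49,0]]
[[17,4],[31,0],[42,15],[49,0]]
[[17,4],[18,14],[24,4],[31,0],[42,15],[49,0]]
[[17,4],[18,14],[24,4],[28,7],[30,4],[31,0],[42,15],[49,0]]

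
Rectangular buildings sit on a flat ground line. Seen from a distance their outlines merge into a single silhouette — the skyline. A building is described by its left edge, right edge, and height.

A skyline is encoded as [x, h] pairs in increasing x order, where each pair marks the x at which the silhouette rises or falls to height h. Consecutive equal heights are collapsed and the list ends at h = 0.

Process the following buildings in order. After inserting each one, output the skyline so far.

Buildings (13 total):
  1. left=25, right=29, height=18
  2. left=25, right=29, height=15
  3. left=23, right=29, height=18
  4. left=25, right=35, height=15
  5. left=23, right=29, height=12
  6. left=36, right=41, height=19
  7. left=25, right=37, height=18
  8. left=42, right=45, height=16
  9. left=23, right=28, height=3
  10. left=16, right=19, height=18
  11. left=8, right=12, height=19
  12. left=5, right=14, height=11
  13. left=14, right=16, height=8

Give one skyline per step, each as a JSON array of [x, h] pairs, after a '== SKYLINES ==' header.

== SKYLINES ==
[[25,18],[29,0]]
[[25,18],[29,0]]
[[23,18],[29,0]]
[[23,18],[29,15],[35,0]]
[[23,18],[29,15],[35,0]]
[[23,18],[29,15],[35,0],[36,19],[41,0]]
[[23,18],[36,19],[41,0]]
[[23,18],[36,19],[41,0],[42,16],[45,0]]
[[23,18],[36,19],[41,0],[42,16],[45,0]]
[[16,18],[19,0],[23,18],[36,19],[41,0],[42,16],[45,0]]
[[8,19],[12,0],[16,18],[19,0],[23,18],[36,19],[41,0],[42,16],[45,0]]
[[5,11],[8,19],[12,11],[14,0],[16,18],[19,0],[23,18],[36,19],[41,0],[42,16],[45,0]]
[[5,11],[8,19],[12,11],[14,8],[16,18],[19,0],[23,18],[36,19],[41,0],[42,16],[45,0]]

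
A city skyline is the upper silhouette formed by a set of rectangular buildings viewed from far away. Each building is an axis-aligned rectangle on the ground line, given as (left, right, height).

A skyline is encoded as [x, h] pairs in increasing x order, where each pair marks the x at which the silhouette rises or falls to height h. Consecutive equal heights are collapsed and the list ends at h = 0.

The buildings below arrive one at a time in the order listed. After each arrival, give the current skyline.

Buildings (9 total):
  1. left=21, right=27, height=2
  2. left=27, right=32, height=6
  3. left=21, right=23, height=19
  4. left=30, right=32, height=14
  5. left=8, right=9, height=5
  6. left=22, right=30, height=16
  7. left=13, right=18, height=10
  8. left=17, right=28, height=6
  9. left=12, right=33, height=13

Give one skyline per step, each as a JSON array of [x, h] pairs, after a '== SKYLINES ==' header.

== SKYLINES ==
[[21,2],[27,0]]
[[21,2],[27,6],[32,0]]
[[21,19],[23,2],[27,6],[32,0]]
[[21,19],[23,2],[27,6],[30,14],[32,0]]
[[8,5],[9,0],[21,19],[23,2],[27,6],[30,14],[32,0]]
[[8,5],[9,0],[21,19],[23,16],[30,14],[32,0]]
[[8,5],[9,0],[13,10],[18,0],[21,19],[23,16],[30,14],[32,0]]
[[8,5],[9,0],[13,10],[18,6],[21,19],[23,16],[30,14],[32,0]]
[[8,5],[9,0],[12,13],[21,19],[23,16],[30,14],[32,13],[33,0]]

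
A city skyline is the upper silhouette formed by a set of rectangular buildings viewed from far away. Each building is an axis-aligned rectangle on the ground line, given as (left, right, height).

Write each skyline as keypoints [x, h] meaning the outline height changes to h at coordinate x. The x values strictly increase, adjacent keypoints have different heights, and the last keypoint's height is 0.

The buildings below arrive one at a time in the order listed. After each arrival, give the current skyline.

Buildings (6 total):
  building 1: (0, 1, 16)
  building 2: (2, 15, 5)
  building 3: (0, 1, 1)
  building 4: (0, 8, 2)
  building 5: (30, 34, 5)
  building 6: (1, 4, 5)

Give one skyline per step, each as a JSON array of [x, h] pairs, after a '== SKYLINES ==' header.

== SKYLINES ==
[[0,16],[1,0]]
[[0,16],[1,0],[2,5],[15,0]]
[[0,16],[1,0],[2,5],[15,0]]
[[0,16],[1,2],[2,5],[15,0]]
[[0,16],[1,2],[2,5],[15,0],[30,5],[34,0]]
[[0,16],[1,5],[15,0],[30,5],[34,0]]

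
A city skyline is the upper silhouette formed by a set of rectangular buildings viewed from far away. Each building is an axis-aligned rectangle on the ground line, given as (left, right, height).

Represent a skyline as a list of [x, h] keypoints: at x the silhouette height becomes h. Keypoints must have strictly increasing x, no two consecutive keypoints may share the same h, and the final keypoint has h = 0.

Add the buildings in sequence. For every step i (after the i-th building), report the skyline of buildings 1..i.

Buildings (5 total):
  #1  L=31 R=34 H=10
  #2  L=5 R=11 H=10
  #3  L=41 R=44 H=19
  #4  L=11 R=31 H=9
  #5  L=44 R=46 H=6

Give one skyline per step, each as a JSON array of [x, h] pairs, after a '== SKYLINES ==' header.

== SKYLINES ==
[[31,10],[34,0]]
[[5,10],[11,0],[31,10],[34,0]]
[[5,10],[11,0],[31,10],[34,0],[41,19],[44,0]]
[[5,10],[11,9],[31,10],[34,0],[41,19],[44,0]]
[[5,10],[11,9],[31,10],[34,0],[41,19],[44,6],[46,0]]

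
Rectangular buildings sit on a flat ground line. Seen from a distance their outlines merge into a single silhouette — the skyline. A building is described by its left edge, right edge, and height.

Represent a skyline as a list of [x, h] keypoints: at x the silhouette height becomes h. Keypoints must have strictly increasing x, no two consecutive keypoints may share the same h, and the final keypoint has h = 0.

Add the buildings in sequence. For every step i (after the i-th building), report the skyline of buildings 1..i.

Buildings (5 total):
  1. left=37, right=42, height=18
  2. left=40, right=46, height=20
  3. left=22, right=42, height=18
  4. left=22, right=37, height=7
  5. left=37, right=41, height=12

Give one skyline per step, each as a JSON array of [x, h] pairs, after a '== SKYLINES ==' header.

== SKYLINES ==
[[37,18],[42,0]]
[[37,18],[40,20],[46,0]]
[[22,18],[40,20],[46,0]]
[[22,18],[40,20],[46,0]]
[[22,18],[40,20],[46,0]]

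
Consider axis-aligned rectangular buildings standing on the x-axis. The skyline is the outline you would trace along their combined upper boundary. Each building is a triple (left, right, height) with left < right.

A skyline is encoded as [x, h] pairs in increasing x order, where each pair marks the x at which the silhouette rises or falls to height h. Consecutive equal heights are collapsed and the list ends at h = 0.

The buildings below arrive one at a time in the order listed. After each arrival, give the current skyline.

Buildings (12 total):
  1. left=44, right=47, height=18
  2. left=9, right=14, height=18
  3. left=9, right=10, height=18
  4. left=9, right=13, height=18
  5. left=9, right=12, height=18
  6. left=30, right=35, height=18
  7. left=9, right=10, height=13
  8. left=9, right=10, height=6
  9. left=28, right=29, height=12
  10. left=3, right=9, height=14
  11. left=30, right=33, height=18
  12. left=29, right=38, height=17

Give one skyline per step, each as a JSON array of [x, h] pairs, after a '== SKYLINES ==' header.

== SKYLINES ==
[[44,18],[47,0]]
[[9,18],[14,0],[44,18],[47,0]]
[[9,18],[14,0],[44,18],[47,0]]
[[9,18],[14,0],[44,18],[47,0]]
[[9,18],[14,0],[44,18],[47,0]]
[[9,18],[14,0],[30,18],[35,0],[44,18],[47,0]]
[[9,18],[14,0],[30,18],[35,0],[44,18],[47,0]]
[[9,18],[14,0],[30,18],[35,0],[44,18],[47,0]]
[[9,18],[14,0],[28,12],[29,0],[30,18],[35,0],[44,18],[47,0]]
[[3,14],[9,18],[14,0],[28,12],[29,0],[30,18],[35,0],[44,18],[47,0]]
[[3,14],[9,18],[14,0],[28,12],[29,0],[30,18],[35,0],[44,18],[47,0]]
[[3,14],[9,18],[14,0],[28,12],[29,17],[30,18],[35,17],[38,0],[44,18],[47,0]]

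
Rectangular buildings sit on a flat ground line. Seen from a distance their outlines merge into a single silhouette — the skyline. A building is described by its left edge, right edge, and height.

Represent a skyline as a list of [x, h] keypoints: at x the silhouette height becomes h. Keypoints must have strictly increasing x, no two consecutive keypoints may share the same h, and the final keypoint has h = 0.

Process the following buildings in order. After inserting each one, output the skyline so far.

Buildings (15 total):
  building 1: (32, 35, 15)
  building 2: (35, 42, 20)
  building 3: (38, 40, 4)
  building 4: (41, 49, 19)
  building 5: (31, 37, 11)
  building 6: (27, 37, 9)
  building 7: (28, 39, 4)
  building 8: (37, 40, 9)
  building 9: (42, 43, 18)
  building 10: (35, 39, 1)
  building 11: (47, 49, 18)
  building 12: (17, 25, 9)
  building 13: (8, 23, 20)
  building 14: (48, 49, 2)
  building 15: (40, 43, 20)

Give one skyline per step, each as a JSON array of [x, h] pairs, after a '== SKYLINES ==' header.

== SKYLINES ==
[[32,15],[35,0]]
[[32,15],[35,20],[42,0]]
[[32,15],[35,20],[42,0]]
[[32,15],[35,20],[42,19],[49,0]]
[[31,11],[32,15],[35,20],[42,19],[49,0]]
[[27,9],[31,11],[32,15],[35,20],[42,19],[49,0]]
[[27,9],[31,11],[32,15],[35,20],[42,19],[49,0]]
[[27,9],[31,11],[32,15],[35,20],[42,19],[49,0]]
[[27,9],[31,11],[32,15],[35,20],[42,19],[49,0]]
[[27,9],[31,11],[32,15],[35,20],[42,19],[49,0]]
[[27,9],[31,11],[32,15],[35,20],[42,19],[49,0]]
[[17,9],[25,0],[27,9],[31,11],[32,15],[35,20],[42,19],[49,0]]
[[8,20],[23,9],[25,0],[27,9],[31,11],[32,15],[35,20],[42,19],[49,0]]
[[8,20],[23,9],[25,0],[27,9],[31,11],[32,15],[35,20],[42,19],[49,0]]
[[8,20],[23,9],[25,0],[27,9],[31,11],[32,15],[35,20],[43,19],[49,0]]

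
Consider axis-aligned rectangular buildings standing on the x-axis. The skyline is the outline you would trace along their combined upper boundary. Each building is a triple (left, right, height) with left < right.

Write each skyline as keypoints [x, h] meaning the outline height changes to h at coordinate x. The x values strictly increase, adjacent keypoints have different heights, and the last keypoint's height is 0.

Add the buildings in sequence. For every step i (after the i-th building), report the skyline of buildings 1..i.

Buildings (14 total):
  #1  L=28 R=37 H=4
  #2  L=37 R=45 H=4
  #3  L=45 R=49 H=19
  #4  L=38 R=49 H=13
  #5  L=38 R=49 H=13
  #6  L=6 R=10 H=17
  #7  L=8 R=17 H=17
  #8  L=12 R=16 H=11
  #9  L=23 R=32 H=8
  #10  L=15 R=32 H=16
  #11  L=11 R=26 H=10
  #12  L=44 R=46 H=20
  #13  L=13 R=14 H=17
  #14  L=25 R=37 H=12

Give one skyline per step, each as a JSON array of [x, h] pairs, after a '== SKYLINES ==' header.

== SKYLINES ==
[[28,4],[37,0]]
[[28,4],[45,0]]
[[28,4],[45,19],[49,0]]
[[28,4],[38,13],[45,19],[49,0]]
[[28,4],[38,13],[45,19],[49,0]]
[[6,17],[10,0],[28,4],[38,13],[45,19],[49,0]]
[[6,17],[17,0],[28,4],[38,13],[45,19],[49,0]]
[[6,17],[17,0],[28,4],[38,13],[45,19],[49,0]]
[[6,17],[17,0],[23,8],[32,4],[38,13],[45,19],[49,0]]
[[6,17],[17,16],[32,4],[38,13],[45,19],[49,0]]
[[6,17],[17,16],[32,4],[38,13],[45,19],[49,0]]
[[6,17],[17,16],[32,4],[38,13],[44,20],[46,19],[49,0]]
[[6,17],[17,16],[32,4],[38,13],[44,20],[46,19],[49,0]]
[[6,17],[17,16],[32,12],[37,4],[38,13],[44,20],[46,19],[49,0]]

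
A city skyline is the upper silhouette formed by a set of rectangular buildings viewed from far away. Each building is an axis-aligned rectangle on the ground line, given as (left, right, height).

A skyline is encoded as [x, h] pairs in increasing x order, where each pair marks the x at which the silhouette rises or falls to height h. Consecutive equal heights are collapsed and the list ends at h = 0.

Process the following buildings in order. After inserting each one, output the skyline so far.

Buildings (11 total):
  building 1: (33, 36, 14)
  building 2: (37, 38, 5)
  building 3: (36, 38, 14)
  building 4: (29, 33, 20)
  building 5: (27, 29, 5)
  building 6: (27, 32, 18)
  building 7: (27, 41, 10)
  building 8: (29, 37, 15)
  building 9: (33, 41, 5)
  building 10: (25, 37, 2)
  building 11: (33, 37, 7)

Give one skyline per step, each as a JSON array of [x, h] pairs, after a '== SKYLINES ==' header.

== SKYLINES ==
[[33,14],[36,0]]
[[33,14],[36,0],[37,5],[38,0]]
[[33,14],[38,0]]
[[29,20],[33,14],[38,0]]
[[27,5],[29,20],[33,14],[38,0]]
[[27,18],[29,20],[33,14],[38,0]]
[[27,18],[29,20],[33,14],[38,10],[41,0]]
[[27,18],[29,20],[33,15],[37,14],[38,10],[41,0]]
[[27,18],[29,20],[33,15],[37,14],[38,10],[41,0]]
[[25,2],[27,18],[29,20],[33,15],[37,14],[38,10],[41,0]]
[[25,2],[27,18],[29,20],[33,15],[37,14],[38,10],[41,0]]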